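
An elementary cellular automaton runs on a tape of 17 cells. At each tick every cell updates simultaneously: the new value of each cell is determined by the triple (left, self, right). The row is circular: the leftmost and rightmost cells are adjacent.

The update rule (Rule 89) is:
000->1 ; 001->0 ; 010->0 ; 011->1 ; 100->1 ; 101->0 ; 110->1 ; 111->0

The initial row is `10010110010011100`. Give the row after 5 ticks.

01000111001010110
00110101100000111
10110001111110101
10111101000010001
10100100111001101

10100100111001101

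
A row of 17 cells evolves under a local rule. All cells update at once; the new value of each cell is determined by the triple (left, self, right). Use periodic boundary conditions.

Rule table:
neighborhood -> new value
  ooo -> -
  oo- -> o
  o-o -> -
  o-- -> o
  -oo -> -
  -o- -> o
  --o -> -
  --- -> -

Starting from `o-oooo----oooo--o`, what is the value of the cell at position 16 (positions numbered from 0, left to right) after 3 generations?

-

o----oo------oo--
oo----oo------oo-
-oo----oo------o-
position 16 holds -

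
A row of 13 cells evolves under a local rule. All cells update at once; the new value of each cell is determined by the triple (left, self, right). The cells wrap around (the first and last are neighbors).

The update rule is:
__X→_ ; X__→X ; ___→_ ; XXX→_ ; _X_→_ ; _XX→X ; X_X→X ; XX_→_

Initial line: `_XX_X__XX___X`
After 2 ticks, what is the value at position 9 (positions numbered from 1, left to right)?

X

XX_X_X_X_X___
X_X_X_X_X_X__
position 9 holds X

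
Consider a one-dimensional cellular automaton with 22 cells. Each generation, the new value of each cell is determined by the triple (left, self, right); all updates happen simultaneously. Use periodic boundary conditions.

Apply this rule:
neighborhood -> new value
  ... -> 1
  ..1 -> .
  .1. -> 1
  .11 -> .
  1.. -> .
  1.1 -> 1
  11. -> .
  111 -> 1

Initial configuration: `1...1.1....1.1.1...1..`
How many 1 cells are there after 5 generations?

1.1.111.11.11111.1.1..
1111.1.1..1.111.1111..
.11.1111..11.1.1.11...
...1.11.....11111...11
.1.11...111..111..1...
count of 1: 10

10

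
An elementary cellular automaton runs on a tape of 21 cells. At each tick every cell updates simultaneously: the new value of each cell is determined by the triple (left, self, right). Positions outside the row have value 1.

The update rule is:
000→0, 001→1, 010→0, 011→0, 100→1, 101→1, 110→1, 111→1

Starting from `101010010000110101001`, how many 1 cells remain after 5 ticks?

110101101001011010110
111010110110101101011
111101011011010110101
111110101101101011010
111111010110110101101
count of 1: 15

15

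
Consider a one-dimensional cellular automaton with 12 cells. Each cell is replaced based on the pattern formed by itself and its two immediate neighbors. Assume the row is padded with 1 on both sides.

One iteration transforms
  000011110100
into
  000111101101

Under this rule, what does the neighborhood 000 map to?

0

At position 1 the neighborhood is 000; the next row has 0 there.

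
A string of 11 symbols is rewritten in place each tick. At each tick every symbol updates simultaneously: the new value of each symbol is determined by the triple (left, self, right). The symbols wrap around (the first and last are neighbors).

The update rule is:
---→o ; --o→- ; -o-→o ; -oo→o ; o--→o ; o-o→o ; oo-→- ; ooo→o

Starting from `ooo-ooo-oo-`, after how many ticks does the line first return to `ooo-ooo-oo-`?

oo-ooo-oo-o
o-ooo-oo-oo
-ooo-oo-ooo
ooo-oo-ooo-
oo-oo-ooo-o
o-oo-ooo-oo
-oo-ooo-ooo
oo-ooo-ooo-
o-ooo-ooo-o
-ooo-ooo-oo
ooo-ooo-oo-

11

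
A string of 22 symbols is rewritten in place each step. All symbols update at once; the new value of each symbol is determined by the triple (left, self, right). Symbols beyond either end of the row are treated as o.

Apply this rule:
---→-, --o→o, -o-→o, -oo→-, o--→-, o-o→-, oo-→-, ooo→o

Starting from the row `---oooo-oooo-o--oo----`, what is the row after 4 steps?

------o---oo--oo--o---

step 1: --o-oo---oo--o-o-----o
step 2: -oo-----o---oo-o----o-
step 3: -------oo--o---o---oo-
step 4: ------o---oo--oo--o---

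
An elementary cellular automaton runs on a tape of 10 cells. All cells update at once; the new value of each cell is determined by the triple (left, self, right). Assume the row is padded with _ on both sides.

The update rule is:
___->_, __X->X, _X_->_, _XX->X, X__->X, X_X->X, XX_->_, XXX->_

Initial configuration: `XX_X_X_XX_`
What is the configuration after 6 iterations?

_XX_X_X_X_

X_X_X_XX_X
_X_X_XX_X_
X_X_XX_X_X
_X_XX_X_X_
X_XX_X_X_X
_XX_X_X_X_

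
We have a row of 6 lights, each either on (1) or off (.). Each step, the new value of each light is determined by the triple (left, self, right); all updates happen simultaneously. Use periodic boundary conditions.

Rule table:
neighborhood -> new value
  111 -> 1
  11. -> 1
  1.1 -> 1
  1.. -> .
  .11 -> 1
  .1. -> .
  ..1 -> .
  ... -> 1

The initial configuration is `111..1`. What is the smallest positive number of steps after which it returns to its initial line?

step 1: 111..1

1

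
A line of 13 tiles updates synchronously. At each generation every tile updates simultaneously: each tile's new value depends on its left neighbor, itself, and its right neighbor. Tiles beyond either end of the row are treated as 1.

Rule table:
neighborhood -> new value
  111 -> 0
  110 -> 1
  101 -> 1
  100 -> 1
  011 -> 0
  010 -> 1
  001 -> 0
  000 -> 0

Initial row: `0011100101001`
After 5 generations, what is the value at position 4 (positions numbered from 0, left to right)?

1

generation 1: 1000110111100
generation 2: 1100011000110
generation 3: 0110001100011
generation 4: 1011000110000
generation 5: 1101100011000
position 4 holds 1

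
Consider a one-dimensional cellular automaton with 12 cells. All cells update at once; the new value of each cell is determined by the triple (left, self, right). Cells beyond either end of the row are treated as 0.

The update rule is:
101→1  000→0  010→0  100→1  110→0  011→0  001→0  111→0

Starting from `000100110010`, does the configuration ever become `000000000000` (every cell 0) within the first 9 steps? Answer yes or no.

yes

000010001001
000001000100
000000100010
000000010001
000000001000
000000000100
000000000010
000000000001
000000000000
all cells are 0 at step 9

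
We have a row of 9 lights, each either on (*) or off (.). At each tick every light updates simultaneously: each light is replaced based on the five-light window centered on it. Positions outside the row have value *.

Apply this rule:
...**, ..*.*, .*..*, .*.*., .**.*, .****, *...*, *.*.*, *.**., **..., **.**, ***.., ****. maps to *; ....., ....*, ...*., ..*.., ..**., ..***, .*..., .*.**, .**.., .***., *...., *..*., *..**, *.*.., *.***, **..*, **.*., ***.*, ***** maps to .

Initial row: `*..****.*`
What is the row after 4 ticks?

tick 1: *...**.*.
tick 2: ****.*.*.
tick 3: ..*..***.
tick 4: ...*....*

...*....*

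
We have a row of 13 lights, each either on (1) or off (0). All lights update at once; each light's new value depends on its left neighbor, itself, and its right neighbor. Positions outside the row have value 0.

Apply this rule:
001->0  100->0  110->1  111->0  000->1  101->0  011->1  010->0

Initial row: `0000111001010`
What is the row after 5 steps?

step 1: 1110101000000
step 2: 1010000011111
step 3: 0000111010001
step 4: 1110101000100
step 5: 1010000010001

1010000010001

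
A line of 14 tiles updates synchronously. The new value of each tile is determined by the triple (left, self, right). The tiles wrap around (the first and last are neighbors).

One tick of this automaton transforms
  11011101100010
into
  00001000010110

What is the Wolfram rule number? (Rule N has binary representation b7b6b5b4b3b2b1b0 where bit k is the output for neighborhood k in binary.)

position 4: 111 → 1  (bit 7 = 1)
position 1: 110 → 0  (bit 6 = 0)
position 2: 101 → 0  (bit 5 = 0)
position 9: 100 → 1  (bit 4 = 1)
position 0: 011 → 0  (bit 3 = 0)
position 12: 010 → 1  (bit 2 = 1)
position 11: 001 → 1  (bit 1 = 1)
position 10: 000 → 0  (bit 0 = 0)
bits b7..b0 = 10010110 = 150

150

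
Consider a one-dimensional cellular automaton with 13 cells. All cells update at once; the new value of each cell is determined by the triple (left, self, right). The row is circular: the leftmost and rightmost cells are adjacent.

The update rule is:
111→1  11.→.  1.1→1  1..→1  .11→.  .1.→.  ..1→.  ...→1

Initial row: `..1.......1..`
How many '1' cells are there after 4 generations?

1..111111..11
.1..1111.1..1
1.1..11.1.1..
.1.1...1.1.1.
count of 1: 5

5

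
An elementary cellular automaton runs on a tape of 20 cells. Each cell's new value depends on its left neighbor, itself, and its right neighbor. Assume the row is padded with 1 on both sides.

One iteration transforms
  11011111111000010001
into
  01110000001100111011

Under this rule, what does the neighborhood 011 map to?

1

At position 3 the neighborhood is 011; the next row has 1 there.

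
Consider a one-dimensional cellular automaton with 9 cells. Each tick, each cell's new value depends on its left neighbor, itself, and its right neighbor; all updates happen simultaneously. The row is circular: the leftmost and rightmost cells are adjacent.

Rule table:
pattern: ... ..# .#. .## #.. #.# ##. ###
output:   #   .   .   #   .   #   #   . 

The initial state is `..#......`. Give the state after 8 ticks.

tick 1: #...#####
tick 2: #.#.#....
tick 3: .#.#..##.
tick 4: ..#...##.
tick 5: #...#.##.
tick 6: ..#..####
tick 7: .....#..#
tick 8: .###.....

.###.....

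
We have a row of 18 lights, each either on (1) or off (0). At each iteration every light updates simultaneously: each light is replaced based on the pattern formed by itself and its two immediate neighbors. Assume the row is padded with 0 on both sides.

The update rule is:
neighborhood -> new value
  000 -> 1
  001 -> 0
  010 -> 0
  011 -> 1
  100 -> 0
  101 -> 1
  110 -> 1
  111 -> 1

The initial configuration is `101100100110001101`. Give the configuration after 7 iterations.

011111111111111110

011100000110101110
011101110111011110
011111111111111110
011111111111111110  (fixed point — unchanged through iteration 7)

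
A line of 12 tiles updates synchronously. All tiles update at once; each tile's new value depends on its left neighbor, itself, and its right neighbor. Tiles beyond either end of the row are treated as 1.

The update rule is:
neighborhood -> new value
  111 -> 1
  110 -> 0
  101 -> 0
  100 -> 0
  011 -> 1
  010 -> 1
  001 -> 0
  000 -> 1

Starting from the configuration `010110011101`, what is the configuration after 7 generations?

generation 1: 010100011001
generation 2: 010101010001
generation 3: 010101010101
generation 4: 010101010101  (fixed point — unchanged through generation 7)

010101010101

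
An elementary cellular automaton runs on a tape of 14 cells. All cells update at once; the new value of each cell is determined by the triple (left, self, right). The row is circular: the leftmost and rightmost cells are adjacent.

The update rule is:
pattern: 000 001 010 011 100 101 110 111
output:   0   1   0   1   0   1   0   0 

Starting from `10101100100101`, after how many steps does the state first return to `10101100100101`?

01011001001011
10110010010110
01100100101101
11001001011010
10010010110101
00100101101011
01001011010110
10010110101100
00101101011001
01011010110010
10110101100100
01101011001001
11010110010010
10101100100101

14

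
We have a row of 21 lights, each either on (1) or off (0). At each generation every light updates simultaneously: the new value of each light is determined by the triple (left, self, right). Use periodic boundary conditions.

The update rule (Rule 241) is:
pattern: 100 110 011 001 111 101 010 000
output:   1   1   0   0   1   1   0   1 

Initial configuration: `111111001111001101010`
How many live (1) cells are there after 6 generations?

generation 1: 011111100111100110101
generation 2: 101111110011110011010
generation 3: 010111111001111001101
generation 4: 101011111100111100110
generation 5: 010101111110011110011
generation 6: 101010111111001111001
count of 1: 14

14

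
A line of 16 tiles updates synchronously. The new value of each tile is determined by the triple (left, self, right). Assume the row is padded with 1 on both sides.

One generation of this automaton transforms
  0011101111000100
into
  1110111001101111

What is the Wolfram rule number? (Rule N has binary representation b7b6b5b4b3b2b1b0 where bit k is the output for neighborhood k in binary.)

126

position 3: 111 → 0  (bit 7 = 0)
position 4: 110 → 1  (bit 6 = 1)
position 5: 101 → 1  (bit 5 = 1)
position 0: 100 → 1  (bit 4 = 1)
position 2: 011 → 1  (bit 3 = 1)
position 13: 010 → 1  (bit 2 = 1)
position 1: 001 → 1  (bit 1 = 1)
position 11: 000 → 0  (bit 0 = 0)
bits b7..b0 = 01111110 = 126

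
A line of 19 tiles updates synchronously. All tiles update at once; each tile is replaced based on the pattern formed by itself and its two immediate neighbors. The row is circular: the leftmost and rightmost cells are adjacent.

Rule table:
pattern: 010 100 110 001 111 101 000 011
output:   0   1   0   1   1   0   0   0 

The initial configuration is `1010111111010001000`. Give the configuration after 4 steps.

0000100000010100010

0000011110001010101
1000101101010000000
0101000000001000001
0000100000010100010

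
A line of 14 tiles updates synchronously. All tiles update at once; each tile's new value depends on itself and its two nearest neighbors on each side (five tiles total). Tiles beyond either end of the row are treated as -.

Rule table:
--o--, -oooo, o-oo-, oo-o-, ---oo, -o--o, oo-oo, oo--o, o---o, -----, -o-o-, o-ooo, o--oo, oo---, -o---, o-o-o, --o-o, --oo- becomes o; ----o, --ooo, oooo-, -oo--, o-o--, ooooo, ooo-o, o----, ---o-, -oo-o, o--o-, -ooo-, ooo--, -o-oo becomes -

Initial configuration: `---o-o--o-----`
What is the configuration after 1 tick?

o--oo-o-oo-ooo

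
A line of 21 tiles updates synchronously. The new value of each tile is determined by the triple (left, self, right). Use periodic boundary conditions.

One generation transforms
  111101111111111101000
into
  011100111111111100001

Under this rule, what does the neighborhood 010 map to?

At position 17 the neighborhood is 010; the next row has 0 there.

0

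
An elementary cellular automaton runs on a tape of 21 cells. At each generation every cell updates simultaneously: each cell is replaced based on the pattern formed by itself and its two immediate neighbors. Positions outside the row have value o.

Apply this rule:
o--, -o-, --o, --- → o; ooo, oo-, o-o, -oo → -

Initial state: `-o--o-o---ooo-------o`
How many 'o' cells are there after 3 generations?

-oooo-oooo---ooooooo-
----------ooo--------
oooooooooo---oooooooo
count of o: 18

18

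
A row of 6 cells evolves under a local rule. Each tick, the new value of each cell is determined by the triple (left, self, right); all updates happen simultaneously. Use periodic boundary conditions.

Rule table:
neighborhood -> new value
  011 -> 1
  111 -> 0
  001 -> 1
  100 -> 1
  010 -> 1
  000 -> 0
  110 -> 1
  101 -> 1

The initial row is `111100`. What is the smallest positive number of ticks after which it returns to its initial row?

2

tick 1: 100111
tick 2: 111100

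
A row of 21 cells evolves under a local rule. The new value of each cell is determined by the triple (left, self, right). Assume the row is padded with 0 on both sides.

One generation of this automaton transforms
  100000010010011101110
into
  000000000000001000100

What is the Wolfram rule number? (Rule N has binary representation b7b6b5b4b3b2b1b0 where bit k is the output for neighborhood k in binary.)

128

position 14: 111 → 1  (bit 7 = 1)
position 15: 110 → 0  (bit 6 = 0)
position 16: 101 → 0  (bit 5 = 0)
position 1: 100 → 0  (bit 4 = 0)
position 13: 011 → 0  (bit 3 = 0)
position 0: 010 → 0  (bit 2 = 0)
position 6: 001 → 0  (bit 1 = 0)
position 2: 000 → 0  (bit 0 = 0)
bits b7..b0 = 10000000 = 128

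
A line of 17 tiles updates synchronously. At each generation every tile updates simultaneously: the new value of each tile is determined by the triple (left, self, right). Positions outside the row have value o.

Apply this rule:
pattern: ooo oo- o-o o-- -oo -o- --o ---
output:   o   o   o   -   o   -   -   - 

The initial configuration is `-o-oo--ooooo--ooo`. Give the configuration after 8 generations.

ooooo--ooooo--ooo

o-ooo--ooooo--ooo
ooooo--ooooo--ooo
ooooo--ooooo--ooo  (fixed point — unchanged through generation 8)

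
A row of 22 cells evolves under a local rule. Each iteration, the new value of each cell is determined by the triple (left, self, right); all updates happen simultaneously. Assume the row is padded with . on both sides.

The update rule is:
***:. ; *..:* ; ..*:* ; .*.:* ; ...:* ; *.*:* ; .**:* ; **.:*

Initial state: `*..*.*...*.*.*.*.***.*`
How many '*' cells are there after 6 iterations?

******************.***
*................***.*
******************.***  (repeats iteration 1; period 2)
iteration 6: *................***.*
count of *: 5

5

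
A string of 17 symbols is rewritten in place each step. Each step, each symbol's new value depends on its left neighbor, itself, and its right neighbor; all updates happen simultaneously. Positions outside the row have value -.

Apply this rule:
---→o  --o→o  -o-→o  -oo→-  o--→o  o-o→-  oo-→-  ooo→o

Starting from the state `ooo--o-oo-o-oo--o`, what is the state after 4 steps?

step 1: -o-ooo----o---ooo
step 2: oo--o-oooooooo-o-
step 3: --ooo--oooooo--oo
step 4: oo-o-oo-oooo-oo--

oo-o-oo-oooo-oo--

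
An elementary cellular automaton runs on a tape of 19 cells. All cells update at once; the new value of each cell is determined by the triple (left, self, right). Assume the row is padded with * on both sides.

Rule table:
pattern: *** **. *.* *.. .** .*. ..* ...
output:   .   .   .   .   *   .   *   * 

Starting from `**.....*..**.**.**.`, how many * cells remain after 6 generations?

...****..**..*..*..
.***....**..*..*..*
.*...****..*..*..**
...***....*..*..**.
.***...***..*..**..
.*...***...*..**..*
count of *: 8

8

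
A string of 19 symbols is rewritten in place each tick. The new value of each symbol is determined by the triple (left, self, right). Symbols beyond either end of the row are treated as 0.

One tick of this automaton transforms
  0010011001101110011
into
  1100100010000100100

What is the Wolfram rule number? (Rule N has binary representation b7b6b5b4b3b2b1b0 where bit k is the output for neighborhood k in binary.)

position 13: 111 → 1  (bit 7 = 1)
position 6: 110 → 0  (bit 6 = 0)
position 11: 101 → 0  (bit 5 = 0)
position 3: 100 → 0  (bit 4 = 0)
position 5: 011 → 0  (bit 3 = 0)
position 2: 010 → 0  (bit 2 = 0)
position 1: 001 → 1  (bit 1 = 1)
position 0: 000 → 1  (bit 0 = 1)
bits b7..b0 = 10000011 = 131

131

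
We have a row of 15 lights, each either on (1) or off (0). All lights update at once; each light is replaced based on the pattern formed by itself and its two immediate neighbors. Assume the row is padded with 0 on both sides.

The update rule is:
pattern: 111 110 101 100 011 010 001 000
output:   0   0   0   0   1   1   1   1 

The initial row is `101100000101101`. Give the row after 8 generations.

101010101011000

generation 1: 101001111101001
generation 2: 101011000001011
generation 3: 101010011111010
generation 4: 101010110000010
generation 5: 101010100111110
generation 6: 101010101100000
generation 7: 101010101001111
generation 8: 101010101011000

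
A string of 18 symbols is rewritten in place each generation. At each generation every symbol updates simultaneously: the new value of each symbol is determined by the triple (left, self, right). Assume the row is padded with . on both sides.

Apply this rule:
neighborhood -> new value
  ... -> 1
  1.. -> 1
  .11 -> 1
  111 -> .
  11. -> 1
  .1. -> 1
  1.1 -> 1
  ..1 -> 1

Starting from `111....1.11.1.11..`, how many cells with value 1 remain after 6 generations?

1.1111111111111111
111..............1
1.1111111111111111  (repeats generation 1; period 2)
generation 6: 111..............1
count of 1: 4

4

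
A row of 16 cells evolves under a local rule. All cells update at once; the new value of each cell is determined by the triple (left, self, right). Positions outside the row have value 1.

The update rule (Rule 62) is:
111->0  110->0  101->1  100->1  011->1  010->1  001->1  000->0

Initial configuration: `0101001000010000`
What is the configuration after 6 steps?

0001110110111001

1111111100111001
0000000011100111
1000000110011100
0100001101110011
1110011011001110
0001110110111001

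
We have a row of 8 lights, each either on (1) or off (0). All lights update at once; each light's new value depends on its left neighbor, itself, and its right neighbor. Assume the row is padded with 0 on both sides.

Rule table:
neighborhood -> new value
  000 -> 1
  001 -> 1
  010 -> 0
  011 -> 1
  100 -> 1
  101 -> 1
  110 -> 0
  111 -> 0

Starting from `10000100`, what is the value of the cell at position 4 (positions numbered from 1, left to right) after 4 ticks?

0

tick 1: 01111011
tick 2: 11000110
tick 3: 10111101
tick 4: 01100010
position 4 holds 0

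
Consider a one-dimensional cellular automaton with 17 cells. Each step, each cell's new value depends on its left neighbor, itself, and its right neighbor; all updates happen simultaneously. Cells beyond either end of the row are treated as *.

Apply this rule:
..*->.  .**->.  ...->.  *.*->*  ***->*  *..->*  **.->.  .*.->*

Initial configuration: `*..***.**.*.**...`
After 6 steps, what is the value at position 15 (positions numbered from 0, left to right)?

.

step 1: .*..*.*..***..*..
step 2: ***.****..*.*.**.
step 3: **.*.**.*.****..*
step 4: *.***..***.**.*..
step 5: .*.*.*..*.*..***.
step 6: *******.****..*.*
position 15 holds .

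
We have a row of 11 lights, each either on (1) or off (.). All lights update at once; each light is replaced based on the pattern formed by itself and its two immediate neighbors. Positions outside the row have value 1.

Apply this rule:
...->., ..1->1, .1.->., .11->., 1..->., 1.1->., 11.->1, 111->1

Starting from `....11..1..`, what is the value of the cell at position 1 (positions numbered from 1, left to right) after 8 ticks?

.

...1.1.1..1
..1......1.
.1......1..
.......1..1
......1..1.
.....1..1..
....1..1..1
...1..1..1.
position 1 holds .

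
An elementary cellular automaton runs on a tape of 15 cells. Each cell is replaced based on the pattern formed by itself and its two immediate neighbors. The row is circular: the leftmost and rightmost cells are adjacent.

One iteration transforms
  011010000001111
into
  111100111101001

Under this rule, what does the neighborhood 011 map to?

At position 1 the neighborhood is 011; the next row has 1 there.

1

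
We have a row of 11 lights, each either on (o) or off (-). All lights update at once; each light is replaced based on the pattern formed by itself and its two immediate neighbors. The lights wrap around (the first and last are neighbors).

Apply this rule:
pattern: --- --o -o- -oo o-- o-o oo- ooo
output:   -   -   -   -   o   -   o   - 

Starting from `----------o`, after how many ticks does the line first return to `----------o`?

11

o----------
-o---------
--o--------
---o-------
----o------
-----o-----
------o----
-------o---
--------o--
---------o-
----------o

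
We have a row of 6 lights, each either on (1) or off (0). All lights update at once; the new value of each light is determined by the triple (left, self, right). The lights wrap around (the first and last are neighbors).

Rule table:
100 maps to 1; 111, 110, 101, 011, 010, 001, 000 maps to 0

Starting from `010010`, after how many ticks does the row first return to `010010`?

3

001001
100100
010010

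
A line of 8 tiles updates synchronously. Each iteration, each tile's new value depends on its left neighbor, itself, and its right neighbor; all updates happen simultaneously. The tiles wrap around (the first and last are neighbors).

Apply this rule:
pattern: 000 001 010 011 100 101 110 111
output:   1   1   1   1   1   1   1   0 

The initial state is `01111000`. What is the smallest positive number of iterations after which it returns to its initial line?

2

iteration 1: 11001111
iteration 2: 01111000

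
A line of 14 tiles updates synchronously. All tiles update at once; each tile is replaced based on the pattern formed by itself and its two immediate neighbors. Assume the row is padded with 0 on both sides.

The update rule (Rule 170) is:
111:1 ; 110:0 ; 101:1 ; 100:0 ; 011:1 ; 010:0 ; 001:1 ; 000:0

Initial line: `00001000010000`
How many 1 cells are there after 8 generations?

1

00010000100000
00100001000000
01000010000000
10000100000000
00001000000000
00010000000000
00100000000000
01000000000000
count of 1: 1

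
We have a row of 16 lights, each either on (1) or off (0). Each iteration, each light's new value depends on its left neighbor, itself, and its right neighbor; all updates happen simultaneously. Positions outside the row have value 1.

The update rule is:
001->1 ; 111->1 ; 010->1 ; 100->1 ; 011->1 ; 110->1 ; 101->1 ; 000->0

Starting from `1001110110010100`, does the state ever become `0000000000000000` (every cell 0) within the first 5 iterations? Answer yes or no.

no

1111111111111111
1111111111111111  (fixed point — unchanged through iteration 5)
iteration 5 is 1111111111111111, still not uniform 0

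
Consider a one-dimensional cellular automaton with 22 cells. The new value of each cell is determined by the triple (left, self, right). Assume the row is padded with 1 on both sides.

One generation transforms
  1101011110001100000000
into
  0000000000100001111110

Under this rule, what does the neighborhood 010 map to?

At position 3 the neighborhood is 010; the next row has 0 there.

0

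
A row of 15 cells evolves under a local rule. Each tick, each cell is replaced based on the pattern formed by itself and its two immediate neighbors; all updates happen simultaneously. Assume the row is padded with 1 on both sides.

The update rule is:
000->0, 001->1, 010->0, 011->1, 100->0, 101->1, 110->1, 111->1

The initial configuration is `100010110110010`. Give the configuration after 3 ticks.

100101111110101
101011111111011
110111111111111

110111111111111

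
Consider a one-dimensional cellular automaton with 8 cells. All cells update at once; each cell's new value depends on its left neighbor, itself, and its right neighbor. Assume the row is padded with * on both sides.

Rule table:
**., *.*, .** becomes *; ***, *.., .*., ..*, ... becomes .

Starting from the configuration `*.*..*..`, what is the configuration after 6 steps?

**......
.*......
*.......
*.......  (fixed point — unchanged through step 6)

*.......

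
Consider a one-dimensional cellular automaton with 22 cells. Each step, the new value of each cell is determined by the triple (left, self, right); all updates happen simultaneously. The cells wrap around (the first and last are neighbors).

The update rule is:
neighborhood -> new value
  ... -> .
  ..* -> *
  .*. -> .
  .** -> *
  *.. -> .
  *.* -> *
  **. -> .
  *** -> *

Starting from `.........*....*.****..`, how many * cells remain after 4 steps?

6

step 1: ........*....*.****...
step 2: .......*....*.****....
step 3: ......*....*.****.....
step 4: .....*....*.****......
count of *: 6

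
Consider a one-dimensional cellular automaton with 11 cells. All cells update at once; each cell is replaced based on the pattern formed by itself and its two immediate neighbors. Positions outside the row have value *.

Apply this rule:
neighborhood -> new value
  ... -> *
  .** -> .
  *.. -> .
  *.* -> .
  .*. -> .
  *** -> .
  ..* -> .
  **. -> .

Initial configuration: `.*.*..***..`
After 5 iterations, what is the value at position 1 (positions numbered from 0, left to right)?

.

iteration 1: ...........
iteration 2: .*********.
iteration 3: ...........  (repeats iteration 1; period 2)
iteration 5: ...........
position 1 holds .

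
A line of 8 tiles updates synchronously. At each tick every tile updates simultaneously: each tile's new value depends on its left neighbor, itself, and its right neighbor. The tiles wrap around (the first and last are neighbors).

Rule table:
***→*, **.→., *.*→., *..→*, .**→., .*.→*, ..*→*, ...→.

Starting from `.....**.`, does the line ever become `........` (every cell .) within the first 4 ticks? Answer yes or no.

no

....*..*
*..*****
.**.****
.....**.
tick 4 is .....**., still not uniform .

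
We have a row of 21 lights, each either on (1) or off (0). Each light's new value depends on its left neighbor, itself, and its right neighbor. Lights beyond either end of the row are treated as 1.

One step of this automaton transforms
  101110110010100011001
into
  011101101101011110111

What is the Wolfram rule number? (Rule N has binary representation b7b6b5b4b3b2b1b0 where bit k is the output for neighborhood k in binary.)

position 3: 111 → 1  (bit 7 = 1)
position 0: 110 → 0  (bit 6 = 0)
position 1: 101 → 1  (bit 5 = 1)
position 8: 100 → 1  (bit 4 = 1)
position 2: 011 → 1  (bit 3 = 1)
position 10: 010 → 0  (bit 2 = 0)
position 9: 001 → 1  (bit 1 = 1)
position 14: 000 → 1  (bit 0 = 1)
bits b7..b0 = 10111011 = 187

187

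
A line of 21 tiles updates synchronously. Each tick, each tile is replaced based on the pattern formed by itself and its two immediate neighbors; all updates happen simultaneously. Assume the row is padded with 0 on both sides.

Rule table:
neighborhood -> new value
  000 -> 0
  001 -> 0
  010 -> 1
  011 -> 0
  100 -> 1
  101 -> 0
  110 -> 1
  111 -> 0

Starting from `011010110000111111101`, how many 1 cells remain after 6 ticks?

tick 1: 001010011000000000101
tick 2: 001011001100000000101
tick 3: 001001100110000000101
tick 4: 001100110011000000101
tick 5: 000110011001100000101
tick 6: 000011001100110000101
count of 1: 8

8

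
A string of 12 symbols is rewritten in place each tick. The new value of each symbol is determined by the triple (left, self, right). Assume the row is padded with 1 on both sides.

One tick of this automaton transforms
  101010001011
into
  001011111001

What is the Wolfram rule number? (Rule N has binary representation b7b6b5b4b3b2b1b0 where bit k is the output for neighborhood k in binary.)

151

position 11: 111 → 1  (bit 7 = 1)
position 0: 110 → 0  (bit 6 = 0)
position 1: 101 → 0  (bit 5 = 0)
position 5: 100 → 1  (bit 4 = 1)
position 10: 011 → 0  (bit 3 = 0)
position 2: 010 → 1  (bit 2 = 1)
position 7: 001 → 1  (bit 1 = 1)
position 6: 000 → 1  (bit 0 = 1)
bits b7..b0 = 10010111 = 151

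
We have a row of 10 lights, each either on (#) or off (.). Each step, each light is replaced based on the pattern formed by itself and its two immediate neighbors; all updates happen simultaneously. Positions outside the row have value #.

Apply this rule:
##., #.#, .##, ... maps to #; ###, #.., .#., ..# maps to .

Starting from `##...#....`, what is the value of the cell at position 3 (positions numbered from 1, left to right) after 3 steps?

.#.#...##.
#.#..#.###
##....##..
position 3 holds .

.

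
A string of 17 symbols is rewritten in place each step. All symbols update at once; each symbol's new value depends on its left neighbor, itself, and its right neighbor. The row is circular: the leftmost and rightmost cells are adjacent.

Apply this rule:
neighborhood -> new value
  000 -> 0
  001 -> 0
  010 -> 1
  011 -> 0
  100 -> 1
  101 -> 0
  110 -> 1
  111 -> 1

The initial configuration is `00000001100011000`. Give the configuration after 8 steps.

00000000110001100
00000000011000110
00000000001100011
10000000000110001
11000000000011000
01100000000001100
00110000000000110
00011000000000011

00011000000000011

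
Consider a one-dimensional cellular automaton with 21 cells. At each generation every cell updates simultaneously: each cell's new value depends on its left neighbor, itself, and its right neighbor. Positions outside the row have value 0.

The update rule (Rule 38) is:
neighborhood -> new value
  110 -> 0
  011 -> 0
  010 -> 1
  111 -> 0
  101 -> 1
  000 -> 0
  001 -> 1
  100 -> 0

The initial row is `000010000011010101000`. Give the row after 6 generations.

100011010000000000000

000110000100111111000
001000001101000000000
011000010011000000000
100000110100000000000
100001001100000000000
100011010000000000000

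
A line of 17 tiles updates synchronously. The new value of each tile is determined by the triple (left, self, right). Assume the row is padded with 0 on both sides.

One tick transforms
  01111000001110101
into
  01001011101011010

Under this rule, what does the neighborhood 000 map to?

1

At position 6 the neighborhood is 000; the next row has 1 there.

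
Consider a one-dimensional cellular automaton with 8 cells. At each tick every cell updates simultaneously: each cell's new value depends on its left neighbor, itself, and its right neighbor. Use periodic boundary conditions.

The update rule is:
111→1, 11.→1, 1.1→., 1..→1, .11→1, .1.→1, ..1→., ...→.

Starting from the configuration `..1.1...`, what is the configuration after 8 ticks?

tick 1: ..1.11..
tick 2: ..1.111.
tick 3: ..1.1111
tick 4: 1.1.1111
tick 5: 1.1.1111  (fixed point — unchanged through tick 8)

1.1.1111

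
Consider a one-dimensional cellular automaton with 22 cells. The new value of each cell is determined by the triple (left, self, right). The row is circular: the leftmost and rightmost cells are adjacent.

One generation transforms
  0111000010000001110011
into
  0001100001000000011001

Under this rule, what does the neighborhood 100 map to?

At position 4 the neighborhood is 100; the next row has 1 there.

1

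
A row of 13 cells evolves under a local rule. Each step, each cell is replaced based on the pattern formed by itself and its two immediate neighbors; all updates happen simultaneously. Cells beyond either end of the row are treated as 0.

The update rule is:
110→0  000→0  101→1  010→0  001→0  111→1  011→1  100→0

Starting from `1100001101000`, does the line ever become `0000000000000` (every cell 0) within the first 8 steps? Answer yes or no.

yes

1000001010000
0000000100000
0000000000000
all cells are 0 at step 3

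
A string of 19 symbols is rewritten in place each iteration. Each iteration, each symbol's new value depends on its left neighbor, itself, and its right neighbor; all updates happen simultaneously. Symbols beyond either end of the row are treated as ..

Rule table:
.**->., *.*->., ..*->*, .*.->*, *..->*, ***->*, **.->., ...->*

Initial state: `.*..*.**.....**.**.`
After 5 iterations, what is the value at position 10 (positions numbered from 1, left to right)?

*

*****...*****.....*
.***.***.***.******
*.*...*...*...****.
*.************.**.*
*..**********.....*
position 10 holds *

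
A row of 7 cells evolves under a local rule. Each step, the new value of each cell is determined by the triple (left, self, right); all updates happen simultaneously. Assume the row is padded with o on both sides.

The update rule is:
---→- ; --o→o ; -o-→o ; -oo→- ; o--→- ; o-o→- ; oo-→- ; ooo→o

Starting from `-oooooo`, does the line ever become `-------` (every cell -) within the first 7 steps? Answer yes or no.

step 1: --ooooo
step 2: -o-oooo
step 3: -o--ooo
step 4: -o-o-oo
step 5: -o-o--o
step 6: -o-o-o-
step 7: -o-o-o-
step 7 is -o-o-o-, still not uniform -

no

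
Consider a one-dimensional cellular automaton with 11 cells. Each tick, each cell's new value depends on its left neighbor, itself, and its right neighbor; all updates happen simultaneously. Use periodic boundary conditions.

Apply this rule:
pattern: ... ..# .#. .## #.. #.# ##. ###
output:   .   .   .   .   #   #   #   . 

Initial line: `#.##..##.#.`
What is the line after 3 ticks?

.#.#.##..##

.#.##..##.#
#.#.##..##.
.#.#.##..##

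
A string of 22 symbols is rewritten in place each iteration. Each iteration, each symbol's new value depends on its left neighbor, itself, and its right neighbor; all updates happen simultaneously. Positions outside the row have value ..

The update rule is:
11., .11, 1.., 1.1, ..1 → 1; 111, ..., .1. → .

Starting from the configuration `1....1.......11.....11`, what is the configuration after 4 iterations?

iteration 1: .1..1.1.....1111...111
iteration 2: 1.11.1.1...11..11.11.1
iteration 3: .1111.1.1.11111111111.
iteration 4: 11..11.1.11.........11

11..11.1.11.........11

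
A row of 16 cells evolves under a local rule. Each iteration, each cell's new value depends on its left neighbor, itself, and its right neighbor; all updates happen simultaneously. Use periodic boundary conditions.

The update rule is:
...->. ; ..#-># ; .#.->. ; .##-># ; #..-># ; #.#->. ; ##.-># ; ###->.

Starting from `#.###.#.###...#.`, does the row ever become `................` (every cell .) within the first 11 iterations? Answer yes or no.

..#.#...#.##.#..
.#...#.#..##..#.
#.#.#...######.#
#....#.##....#.#
##..#..###..#..#
.###.###.###.###
.#.#.#.#.#.#.#.#
................
all cells are . at iteration 8

yes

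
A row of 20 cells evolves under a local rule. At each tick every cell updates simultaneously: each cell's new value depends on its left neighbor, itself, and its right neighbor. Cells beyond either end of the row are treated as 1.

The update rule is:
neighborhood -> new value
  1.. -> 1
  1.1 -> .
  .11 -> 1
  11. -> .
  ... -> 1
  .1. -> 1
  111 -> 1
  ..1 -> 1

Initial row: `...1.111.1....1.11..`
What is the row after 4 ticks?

1..11..11111..11..11

1111.11..111111.1.11
111..1.1111111..1.11
11.111.111111.111.11
1..11..11111..11..11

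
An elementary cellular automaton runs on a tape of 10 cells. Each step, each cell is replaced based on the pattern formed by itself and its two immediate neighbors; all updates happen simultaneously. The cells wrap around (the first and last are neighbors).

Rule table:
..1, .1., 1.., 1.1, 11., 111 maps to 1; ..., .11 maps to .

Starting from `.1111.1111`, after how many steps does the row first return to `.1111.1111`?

step 1: 1.1111.111
step 2: 11.1111.11
step 3: 111.1111.1
step 4: 1111.1111.
step 5: .1111.1111

5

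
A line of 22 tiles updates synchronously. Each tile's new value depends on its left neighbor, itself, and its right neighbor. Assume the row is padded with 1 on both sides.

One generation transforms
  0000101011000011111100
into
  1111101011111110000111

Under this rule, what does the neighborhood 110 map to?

At position 9 the neighborhood is 110; the next row has 1 there.

1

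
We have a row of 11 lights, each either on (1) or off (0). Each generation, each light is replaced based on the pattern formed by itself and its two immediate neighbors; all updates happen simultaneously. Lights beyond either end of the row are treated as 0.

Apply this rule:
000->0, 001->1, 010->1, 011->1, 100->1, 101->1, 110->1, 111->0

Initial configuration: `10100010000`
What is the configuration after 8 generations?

10011001101

11110111000
10011101100
11110111110
10011100011
11110110111
10011111101
11110000111
10011001101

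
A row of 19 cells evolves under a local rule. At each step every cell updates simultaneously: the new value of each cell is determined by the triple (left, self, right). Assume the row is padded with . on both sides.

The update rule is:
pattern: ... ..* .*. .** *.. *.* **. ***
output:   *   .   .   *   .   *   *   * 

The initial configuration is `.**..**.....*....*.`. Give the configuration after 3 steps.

.**..*******.******

.**..**.***...**...
.**..******.*.**.**
.**..*******.******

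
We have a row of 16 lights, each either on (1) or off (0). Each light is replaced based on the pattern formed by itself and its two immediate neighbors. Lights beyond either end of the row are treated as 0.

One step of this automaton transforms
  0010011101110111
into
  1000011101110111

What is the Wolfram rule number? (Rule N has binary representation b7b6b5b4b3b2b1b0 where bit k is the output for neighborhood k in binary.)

position 6: 111 → 1  (bit 7 = 1)
position 7: 110 → 1  (bit 6 = 1)
position 8: 101 → 0  (bit 5 = 0)
position 3: 100 → 0  (bit 4 = 0)
position 5: 011 → 1  (bit 3 = 1)
position 2: 010 → 0  (bit 2 = 0)
position 1: 001 → 0  (bit 1 = 0)
position 0: 000 → 1  (bit 0 = 1)
bits b7..b0 = 11001001 = 201

201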